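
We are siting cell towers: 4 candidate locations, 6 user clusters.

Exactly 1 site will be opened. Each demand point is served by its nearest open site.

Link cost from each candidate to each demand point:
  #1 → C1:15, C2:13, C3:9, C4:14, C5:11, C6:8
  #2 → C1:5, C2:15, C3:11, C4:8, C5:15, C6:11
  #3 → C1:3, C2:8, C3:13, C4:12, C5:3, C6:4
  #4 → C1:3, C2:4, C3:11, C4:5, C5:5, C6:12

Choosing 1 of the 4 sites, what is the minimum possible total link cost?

40

Open {#4}.
  C1→#4 3, C2→#4 4, C3→#4 11, C4→#4 5, C5→#4 5, C6→#4 12  ⇒ total 40.
Compare {#3}: total 43.
Compare {#2}: total 65.
No size-1 selection does better; minimum is 40.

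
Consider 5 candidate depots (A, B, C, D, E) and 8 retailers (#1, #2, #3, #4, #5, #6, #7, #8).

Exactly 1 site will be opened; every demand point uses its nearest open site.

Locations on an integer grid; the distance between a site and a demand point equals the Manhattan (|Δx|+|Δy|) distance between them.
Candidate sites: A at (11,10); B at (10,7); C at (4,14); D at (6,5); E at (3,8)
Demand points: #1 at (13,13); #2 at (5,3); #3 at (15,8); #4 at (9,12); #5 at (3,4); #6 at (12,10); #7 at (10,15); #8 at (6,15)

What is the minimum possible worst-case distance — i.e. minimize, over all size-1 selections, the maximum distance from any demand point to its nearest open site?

12

Open {B}.
  Farthest demand point is #8 at distance 12 (to B); all others are ≤ 12.
With {A} the worst case is 14.
With {D} the worst case is 15.
No size-1 selection achieves below 12.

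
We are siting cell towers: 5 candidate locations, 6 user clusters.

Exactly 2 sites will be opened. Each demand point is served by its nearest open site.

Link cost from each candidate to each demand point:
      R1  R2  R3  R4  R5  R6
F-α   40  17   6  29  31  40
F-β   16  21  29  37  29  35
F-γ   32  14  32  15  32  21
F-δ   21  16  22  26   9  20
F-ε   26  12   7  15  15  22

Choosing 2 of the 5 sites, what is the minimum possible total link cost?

Open {F-δ, F-ε}.
  R1→F-δ 21, R2→F-ε 12, R3→F-ε 7, R4→F-ε 15, R5→F-δ 9, R6→F-δ 20  ⇒ total 84.
Compare {F-β, F-ε}: total 87.
Compare {F-α, F-ε}: total 96.
No size-2 selection does better; minimum is 84.

84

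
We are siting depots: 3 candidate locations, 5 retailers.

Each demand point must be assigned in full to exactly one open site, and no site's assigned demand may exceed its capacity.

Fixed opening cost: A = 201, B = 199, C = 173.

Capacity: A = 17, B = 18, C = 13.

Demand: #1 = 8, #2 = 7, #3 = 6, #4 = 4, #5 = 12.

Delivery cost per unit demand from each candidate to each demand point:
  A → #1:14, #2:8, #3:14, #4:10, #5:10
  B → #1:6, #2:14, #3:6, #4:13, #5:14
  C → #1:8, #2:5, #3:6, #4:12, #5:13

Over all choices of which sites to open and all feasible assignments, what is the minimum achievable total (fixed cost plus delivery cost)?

852

Open {A, B, C}; cheapest assignment that respects the capacities:
  A (cap 17, load 16): #4, #5 — cost 4×10 + 12×10 = 160
  B (cap 18, load 14): #1, #3 — cost 8×6 + 6×6 = 84
  C (cap 13, load 7): #2 — cost 7×5 = 35
  Shipping 279, fixed 573 → total 852.
  Any other capacity-feasible assignment to {A, B, C} ships for at least 279.
Total demand is 37 and no other set of sites has combined capacity ≥ 37, so {A, B, C} is the only feasible choice of open sites. Minimum: 852.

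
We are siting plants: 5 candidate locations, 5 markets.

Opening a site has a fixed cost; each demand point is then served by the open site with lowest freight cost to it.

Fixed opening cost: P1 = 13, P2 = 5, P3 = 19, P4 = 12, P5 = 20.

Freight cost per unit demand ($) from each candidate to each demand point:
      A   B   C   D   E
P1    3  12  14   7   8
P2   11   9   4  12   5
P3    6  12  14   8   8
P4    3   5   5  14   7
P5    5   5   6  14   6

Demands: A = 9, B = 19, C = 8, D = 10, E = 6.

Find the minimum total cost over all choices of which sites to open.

Open {P1, P2, P4}: assign each demand point to its cheapest open site.
  A→P1 9×3=27, B→P4 19×5=95, C→P2 8×4=32, D→P1 10×7=70, E→P2 6×5=30
  freight cost 254, fixed 30 → total 284.
Compare {P1, P2, P5}: freight cost 254 + fixed 38 = 292.
Compare {P1, P4}: freight cost 274 + fixed 25 = 299.
Compare {P2, P3, P4}: freight cost 264 + fixed 36 = 300.
All other subsets cost ≥ 292. Minimum total cost: 284.

284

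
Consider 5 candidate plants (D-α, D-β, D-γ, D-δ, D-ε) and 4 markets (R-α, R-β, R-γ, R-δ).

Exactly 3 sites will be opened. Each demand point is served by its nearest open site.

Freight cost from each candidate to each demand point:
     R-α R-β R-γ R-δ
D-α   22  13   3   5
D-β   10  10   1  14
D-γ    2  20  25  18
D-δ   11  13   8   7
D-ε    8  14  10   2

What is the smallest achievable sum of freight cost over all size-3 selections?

Open {D-β, D-γ, D-ε}.
  R-α→D-γ 2, R-β→D-β 10, R-γ→D-β 1, R-δ→D-ε 2  ⇒ total 15.
Compare {D-α, D-β, D-γ}: total 18.
Compare {D-α, D-γ, D-ε}: total 20.
No size-3 selection does better; minimum is 15.

15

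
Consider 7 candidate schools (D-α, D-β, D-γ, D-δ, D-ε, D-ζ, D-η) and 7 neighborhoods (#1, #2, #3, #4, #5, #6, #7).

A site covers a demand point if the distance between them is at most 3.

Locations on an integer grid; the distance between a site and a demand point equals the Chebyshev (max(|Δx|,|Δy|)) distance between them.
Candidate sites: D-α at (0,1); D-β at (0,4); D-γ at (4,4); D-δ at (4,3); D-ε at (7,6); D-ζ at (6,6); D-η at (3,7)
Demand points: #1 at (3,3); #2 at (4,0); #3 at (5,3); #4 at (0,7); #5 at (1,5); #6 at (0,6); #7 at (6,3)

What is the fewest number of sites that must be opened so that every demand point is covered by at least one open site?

Coverage sets (demand points within 3 of each site):
  D-α: {#1}
  D-β: {#1, #4, #5, #6}
  D-γ: {#1, #3, #5, #7}
  D-δ: {#1, #2, #3, #5, #7}
  D-ε: {#3, #7}
  D-ζ: {#1, #3, #7}
  D-η: {#4, #5, #6}
No single site covers all 7 demand points.
But {D-β, D-δ} covers everything, so the minimum is 2.

2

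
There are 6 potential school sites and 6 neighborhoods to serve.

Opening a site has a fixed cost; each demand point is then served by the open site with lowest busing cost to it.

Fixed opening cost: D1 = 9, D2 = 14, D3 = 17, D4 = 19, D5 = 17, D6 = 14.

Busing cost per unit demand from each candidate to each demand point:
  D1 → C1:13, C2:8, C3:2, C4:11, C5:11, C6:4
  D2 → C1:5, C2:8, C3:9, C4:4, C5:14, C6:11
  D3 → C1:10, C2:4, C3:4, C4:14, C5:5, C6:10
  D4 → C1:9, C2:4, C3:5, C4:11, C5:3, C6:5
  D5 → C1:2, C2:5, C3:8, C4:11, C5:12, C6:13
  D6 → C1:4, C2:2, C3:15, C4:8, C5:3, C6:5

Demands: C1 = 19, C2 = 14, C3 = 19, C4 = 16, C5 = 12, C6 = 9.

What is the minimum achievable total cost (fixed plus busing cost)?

294

Open {D1, D2, D5, D6}: assign each demand point to its cheapest open site.
  C1→D5 19×2=38, C2→D6 14×2=28, C3→D1 19×2=38, C4→D2 16×4=64, C5→D6 12×3=36, C6→D1 9×4=36
  busing cost 240, fixed 54 → total 294.
Compare {D1, D2, D3, D5, D6}: busing cost 240 + fixed 71 = 311.
Compare {D1, D2, D4, D5, D6}: busing cost 240 + fixed 73 = 313.
Compare {D1, D2, D6}: busing cost 278 + fixed 37 = 315.
All other subsets cost ≥ 311. Minimum total cost: 294.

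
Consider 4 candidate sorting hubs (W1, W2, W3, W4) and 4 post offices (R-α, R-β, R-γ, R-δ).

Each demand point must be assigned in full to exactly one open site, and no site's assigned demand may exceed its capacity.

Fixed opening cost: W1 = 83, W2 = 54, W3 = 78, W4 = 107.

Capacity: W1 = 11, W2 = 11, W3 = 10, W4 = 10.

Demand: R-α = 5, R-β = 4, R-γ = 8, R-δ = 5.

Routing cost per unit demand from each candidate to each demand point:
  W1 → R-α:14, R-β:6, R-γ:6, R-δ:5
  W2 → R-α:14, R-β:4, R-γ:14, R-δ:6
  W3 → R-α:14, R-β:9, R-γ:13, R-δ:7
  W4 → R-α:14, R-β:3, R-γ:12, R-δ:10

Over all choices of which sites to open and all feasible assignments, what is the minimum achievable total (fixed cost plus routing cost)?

379

Open {W1, W2, W3}; cheapest assignment that respects the capacities:
  W1 (cap 11, load 8): R-γ — cost 8×6 = 48
  W2 (cap 11, load 9): R-β, R-δ — cost 4×4 + 5×6 = 46
  W3 (cap 10, load 5): R-α — cost 5×14 = 70
  Shipping 164, fixed 215 → total 379.
  Any other capacity-feasible assignment to {W1, W2, W3} ships for at least 164.
Compare {W1, W2, W4}: its best feasible assignment gives total 404.
Compare {W1, W3, W4}: its best feasible assignment gives total 433.
Every other set of open sites that can feasibly serve all demand totals ≥ 404 even under its best assignment. Minimum: 379.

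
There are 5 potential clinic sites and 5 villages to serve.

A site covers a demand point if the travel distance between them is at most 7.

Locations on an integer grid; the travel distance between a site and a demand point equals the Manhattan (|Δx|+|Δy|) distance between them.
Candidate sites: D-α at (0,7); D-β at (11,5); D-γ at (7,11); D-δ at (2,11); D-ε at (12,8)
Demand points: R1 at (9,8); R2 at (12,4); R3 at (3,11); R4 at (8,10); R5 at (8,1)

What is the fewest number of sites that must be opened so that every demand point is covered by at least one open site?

2

Coverage sets (demand points within 7 of each site):
  D-α: {R3}
  D-β: {R1, R2, R5}
  D-γ: {R1, R3, R4}
  D-δ: {R3, R4}
  D-ε: {R1, R2, R4}
No single site covers all 5 demand points.
But {D-β, D-γ} covers everything, so the minimum is 2.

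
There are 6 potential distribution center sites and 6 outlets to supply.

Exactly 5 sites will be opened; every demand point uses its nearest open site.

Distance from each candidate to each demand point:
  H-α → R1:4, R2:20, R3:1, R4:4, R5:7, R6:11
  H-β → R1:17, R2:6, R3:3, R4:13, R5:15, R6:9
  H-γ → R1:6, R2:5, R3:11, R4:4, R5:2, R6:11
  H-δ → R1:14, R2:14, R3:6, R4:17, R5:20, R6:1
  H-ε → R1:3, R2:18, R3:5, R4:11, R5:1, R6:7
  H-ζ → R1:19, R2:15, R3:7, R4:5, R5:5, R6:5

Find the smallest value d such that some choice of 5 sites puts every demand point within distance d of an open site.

Open {H-α, H-β, H-γ, H-δ, H-ε}.
  Farthest demand point is R2 at distance 5 (to H-γ); all others are ≤ 5.
With {H-α, H-β, H-γ, H-δ, H-ζ} the worst case is 5.
With {H-α, H-β, H-γ, H-ε, H-ζ} the worst case is 5.
No size-5 selection achieves below 5.

5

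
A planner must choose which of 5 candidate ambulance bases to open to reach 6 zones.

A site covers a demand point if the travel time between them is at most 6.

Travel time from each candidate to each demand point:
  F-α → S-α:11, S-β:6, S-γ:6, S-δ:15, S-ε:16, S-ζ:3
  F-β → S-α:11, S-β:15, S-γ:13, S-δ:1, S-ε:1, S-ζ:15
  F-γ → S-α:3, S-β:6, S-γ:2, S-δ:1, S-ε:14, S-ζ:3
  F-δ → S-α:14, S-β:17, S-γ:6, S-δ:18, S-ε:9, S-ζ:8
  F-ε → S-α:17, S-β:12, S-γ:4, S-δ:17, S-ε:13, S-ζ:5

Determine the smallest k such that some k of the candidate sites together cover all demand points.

Coverage sets (demand points within 6 of each site):
  F-α: {S-β, S-γ, S-ζ}
  F-β: {S-δ, S-ε}
  F-γ: {S-α, S-β, S-γ, S-δ, S-ζ}
  F-δ: {S-γ}
  F-ε: {S-γ, S-ζ}
No single site covers all 6 demand points.
But {F-β, F-γ} covers everything, so the minimum is 2.

2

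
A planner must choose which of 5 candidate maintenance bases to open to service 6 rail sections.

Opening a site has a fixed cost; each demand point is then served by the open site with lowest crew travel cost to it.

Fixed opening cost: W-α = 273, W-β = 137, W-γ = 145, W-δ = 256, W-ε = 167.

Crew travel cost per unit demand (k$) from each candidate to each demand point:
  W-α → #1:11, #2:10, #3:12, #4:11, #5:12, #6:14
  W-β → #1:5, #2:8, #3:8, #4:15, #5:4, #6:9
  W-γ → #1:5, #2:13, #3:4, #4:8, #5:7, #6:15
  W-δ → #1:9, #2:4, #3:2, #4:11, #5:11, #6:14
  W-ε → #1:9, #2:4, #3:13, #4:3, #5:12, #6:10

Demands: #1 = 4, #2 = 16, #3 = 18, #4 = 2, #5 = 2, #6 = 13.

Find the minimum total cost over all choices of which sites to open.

584

Open {W-β}: assign each demand point to its cheapest open site.
  #1→W-β 4×5=20, #2→W-β 16×8=128, #3→W-β 18×8=144, #4→W-β 2×15=30, #5→W-β 2×4=8, #6→W-β 13×9=117
  crew travel cost 447, fixed 137 → total 584.
Compare {W-δ}: crew travel cost 362 + fixed 256 = 618.
Compare {W-γ, W-ε}: crew travel cost 306 + fixed 312 = 618.
Compare {W-β, W-γ}: crew travel cost 361 + fixed 282 = 643.
All other subsets cost ≥ 618. Minimum total cost: 584.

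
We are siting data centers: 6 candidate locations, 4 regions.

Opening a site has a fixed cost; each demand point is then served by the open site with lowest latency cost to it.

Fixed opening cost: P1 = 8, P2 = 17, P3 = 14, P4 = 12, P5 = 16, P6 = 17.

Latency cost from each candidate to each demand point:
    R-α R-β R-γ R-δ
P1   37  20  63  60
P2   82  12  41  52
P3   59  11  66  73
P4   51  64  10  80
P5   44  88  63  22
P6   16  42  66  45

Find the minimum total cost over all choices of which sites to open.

118

Open {P3, P4, P5, P6}: assign each demand point to its cheapest open site.
  R-α→P6 16, R-β→P3 11, R-γ→P4 10, R-δ→P5 22
  latency cost 59, fixed 59 → total 118.
Compare {P1, P4, P5, P6}: latency cost 68 + fixed 53 = 121.
Compare {P2, P4, P5, P6}: latency cost 60 + fixed 62 = 122.
Compare {P1, P4, P5}: latency cost 89 + fixed 36 = 125.
All other subsets cost ≥ 121. Minimum total cost: 118.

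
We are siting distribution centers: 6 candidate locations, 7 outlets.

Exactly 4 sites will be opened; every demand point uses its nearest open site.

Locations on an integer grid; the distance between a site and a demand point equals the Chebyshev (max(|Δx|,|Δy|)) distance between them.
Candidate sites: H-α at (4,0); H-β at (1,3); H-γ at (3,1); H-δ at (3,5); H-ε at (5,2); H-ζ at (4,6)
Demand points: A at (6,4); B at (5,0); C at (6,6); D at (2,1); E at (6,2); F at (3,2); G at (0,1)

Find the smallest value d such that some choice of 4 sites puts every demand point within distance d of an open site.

Open {H-α, H-β, H-γ, H-ζ}.
  Farthest demand point is A at distance 2 (to H-ζ); all others are ≤ 2.
With {H-α, H-β, H-δ, H-ζ} the worst case is 2.
With {H-α, H-β, H-ε, H-ζ} the worst case is 2.
No size-4 selection achieves below 2.

2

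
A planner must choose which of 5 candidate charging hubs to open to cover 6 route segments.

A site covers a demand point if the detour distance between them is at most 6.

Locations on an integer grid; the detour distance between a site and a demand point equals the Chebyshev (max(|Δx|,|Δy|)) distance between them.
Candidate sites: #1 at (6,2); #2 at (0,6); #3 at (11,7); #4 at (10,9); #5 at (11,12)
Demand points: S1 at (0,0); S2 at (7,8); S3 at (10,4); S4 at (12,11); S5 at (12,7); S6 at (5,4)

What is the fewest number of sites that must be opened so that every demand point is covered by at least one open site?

2

Coverage sets (demand points within 6 of each site):
  #1: {S1, S2, S3, S5, S6}
  #2: {S1, S6}
  #3: {S2, S3, S4, S5, S6}
  #4: {S2, S3, S4, S5, S6}
  #5: {S2, S4, S5}
No single site covers all 6 demand points.
But {#1, #3} covers everything, so the minimum is 2.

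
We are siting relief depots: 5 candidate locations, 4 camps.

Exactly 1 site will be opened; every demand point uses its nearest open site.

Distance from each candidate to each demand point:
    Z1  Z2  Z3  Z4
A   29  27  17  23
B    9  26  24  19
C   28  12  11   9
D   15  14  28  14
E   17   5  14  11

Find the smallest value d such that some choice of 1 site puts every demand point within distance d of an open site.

Open {E}.
  Farthest demand point is Z1 at distance 17 (to E); all others are ≤ 17.
With {B} the worst case is 26.
With {C} the worst case is 28.
No size-1 selection achieves below 17.

17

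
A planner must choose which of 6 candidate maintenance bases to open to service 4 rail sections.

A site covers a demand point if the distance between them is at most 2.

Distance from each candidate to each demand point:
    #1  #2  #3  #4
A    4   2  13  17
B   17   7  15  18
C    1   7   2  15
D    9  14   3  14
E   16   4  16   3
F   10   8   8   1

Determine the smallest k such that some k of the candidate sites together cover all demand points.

3

Coverage sets (demand points within 2 of each site):
  A: {#2}
  B: {}
  C: {#1, #3}
  D: {}
  E: {}
  F: {#4}
No 2 sites suffice: every size-2 union leaves at least one demand point uncovered.
But {A, C, F} covers everything, so the minimum is 3.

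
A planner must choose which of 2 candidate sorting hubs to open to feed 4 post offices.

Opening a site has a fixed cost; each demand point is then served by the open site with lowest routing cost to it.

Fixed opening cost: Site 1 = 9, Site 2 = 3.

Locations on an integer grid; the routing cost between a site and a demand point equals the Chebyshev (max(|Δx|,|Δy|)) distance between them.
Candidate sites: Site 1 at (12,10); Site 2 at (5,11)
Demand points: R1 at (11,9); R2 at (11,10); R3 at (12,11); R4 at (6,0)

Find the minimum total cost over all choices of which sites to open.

Open {Site 1}: assign each demand point to its cheapest open site.
  R1→Site 1 1, R2→Site 1 1, R3→Site 1 1, R4→Site 1 10
  routing cost 13, fixed 9 → total 22.
Compare {Site 1, Site 2}: routing cost 13 + fixed 12 = 25.
Compare {Site 2}: routing cost 30 + fixed 3 = 33.

22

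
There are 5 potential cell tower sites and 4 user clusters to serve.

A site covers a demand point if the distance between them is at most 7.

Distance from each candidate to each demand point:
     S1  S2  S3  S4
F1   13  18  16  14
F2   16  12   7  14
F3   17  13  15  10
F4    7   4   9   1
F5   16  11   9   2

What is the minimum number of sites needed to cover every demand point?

Coverage sets (demand points within 7 of each site):
  F1: {}
  F2: {S3}
  F3: {}
  F4: {S1, S2, S4}
  F5: {S4}
No single site covers all 4 demand points.
But {F2, F4} covers everything, so the minimum is 2.

2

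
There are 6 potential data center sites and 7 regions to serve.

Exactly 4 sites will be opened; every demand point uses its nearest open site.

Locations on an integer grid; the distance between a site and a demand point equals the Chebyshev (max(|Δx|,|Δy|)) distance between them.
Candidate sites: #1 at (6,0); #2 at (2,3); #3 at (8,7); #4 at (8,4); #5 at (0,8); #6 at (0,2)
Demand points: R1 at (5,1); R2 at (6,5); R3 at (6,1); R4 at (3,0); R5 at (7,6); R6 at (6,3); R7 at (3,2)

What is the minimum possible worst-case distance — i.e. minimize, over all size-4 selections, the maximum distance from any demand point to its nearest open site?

3

Open {#1, #2, #3, #4}.
  Farthest demand point is R4 at distance 3 (to #1); all others are ≤ 3.
With {#1, #2, #3, #5} the worst case is 3.
With {#1, #2, #3, #6} the worst case is 3.
No size-4 selection achieves below 3.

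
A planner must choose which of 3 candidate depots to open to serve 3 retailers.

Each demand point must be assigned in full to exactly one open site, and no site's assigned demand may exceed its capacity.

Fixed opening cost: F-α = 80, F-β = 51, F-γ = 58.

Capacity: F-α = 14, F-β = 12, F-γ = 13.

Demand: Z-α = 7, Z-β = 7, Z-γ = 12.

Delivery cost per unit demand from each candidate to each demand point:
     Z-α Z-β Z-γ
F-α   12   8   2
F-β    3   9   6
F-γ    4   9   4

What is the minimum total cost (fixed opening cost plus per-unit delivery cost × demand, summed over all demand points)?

297

Open {F-α, F-β, F-γ}; cheapest assignment that respects the capacities:
  F-α (cap 14, load 12): Z-γ — cost 12×2 = 24
  F-β (cap 12, load 7): Z-α — cost 7×3 = 21
  F-γ (cap 13, load 7): Z-β — cost 7×9 = 63
  Shipping 108, fixed 189 → total 297.
  Any other capacity-feasible assignment to {F-α, F-β, F-γ} ships for at least 108.
Compare {F-α, F-γ}: its best feasible assignment gives total 326.
Compare {F-α, F-β}: its best feasible assignment gives total 343.
Every other set of open sites that can feasibly serve all demand totals ≥ 326 even under its best assignment. Minimum: 297.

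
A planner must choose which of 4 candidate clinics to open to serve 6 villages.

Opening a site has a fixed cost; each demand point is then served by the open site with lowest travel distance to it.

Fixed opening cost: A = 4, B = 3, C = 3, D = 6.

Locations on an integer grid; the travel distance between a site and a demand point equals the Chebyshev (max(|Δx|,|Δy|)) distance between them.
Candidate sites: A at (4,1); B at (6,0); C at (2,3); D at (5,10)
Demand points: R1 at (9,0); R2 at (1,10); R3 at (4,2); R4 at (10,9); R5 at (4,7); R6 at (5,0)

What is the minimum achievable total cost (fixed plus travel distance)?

Open {B, D}: assign each demand point to its cheapest open site.
  R1→B 3, R2→D 4, R3→B 2, R4→D 5, R5→D 3, R6→B 1
  travel distance 18, fixed 9 → total 27.
Compare {A, D}: travel distance 19 + fixed 10 = 29.
Compare {A, B, D}: travel distance 17 + fixed 13 = 30.
Compare {B, C, D}: travel distance 18 + fixed 12 = 30.
All other subsets cost ≥ 29. Minimum total cost: 27.

27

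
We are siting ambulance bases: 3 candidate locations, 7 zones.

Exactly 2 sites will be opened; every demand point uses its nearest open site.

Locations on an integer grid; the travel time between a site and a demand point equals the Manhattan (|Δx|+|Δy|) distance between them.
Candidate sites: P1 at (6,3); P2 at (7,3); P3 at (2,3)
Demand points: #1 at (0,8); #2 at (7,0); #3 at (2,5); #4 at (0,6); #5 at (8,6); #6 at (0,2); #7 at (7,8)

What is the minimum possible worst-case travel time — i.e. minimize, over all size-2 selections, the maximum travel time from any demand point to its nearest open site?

Open {P1, P3}.
  Farthest demand point is #1 at travel time 7 (to P3); all others are ≤ 7.
With {P2, P3} the worst case is 7.
With {P1, P2} the worst case is 11.
No size-2 selection achieves below 7.

7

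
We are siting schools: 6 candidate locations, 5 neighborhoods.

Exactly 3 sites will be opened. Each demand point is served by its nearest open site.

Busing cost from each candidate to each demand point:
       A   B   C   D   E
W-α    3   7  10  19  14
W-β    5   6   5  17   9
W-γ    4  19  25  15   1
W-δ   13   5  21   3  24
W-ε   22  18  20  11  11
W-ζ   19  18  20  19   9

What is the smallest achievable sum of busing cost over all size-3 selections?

Open {W-β, W-γ, W-δ}.
  A→W-γ 4, B→W-δ 5, C→W-β 5, D→W-δ 3, E→W-γ 1  ⇒ total 18.
Compare {W-α, W-γ, W-δ}: total 22.
Compare {W-α, W-β, W-δ}: total 25.
No size-3 selection does better; minimum is 18.

18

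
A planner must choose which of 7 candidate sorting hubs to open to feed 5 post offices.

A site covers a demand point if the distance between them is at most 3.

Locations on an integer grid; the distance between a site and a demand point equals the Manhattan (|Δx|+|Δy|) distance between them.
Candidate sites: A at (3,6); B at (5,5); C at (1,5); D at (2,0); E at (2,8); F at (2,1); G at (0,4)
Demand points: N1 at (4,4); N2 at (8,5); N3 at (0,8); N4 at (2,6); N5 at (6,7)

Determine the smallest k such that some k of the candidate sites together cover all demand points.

2

Coverage sets (demand points within 3 of each site):
  A: {N1, N4}
  B: {N1, N2, N5}
  C: {N4}
  D: {}
  E: {N3, N4}
  F: {}
  G: {}
No single site covers all 5 demand points.
But {B, E} covers everything, so the minimum is 2.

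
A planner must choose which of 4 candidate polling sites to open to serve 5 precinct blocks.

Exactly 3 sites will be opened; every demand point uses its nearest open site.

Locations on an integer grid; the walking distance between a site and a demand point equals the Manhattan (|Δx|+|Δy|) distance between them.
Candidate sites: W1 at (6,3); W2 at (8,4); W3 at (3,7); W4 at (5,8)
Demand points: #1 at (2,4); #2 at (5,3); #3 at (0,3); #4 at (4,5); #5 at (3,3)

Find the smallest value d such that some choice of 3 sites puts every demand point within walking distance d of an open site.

6

Open {W1, W2, W3}.
  Farthest demand point is #3 at walking distance 6 (to W1); all others are ≤ 6.
With {W1, W2, W4} the worst case is 6.
With {W1, W3, W4} the worst case is 6.
No size-3 selection achieves below 6.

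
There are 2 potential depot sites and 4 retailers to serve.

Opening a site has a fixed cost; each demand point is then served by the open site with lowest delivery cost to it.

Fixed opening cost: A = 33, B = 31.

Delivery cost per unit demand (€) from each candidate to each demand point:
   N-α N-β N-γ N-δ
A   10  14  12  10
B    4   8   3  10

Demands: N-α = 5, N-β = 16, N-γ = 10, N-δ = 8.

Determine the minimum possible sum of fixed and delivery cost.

289

Open {B}: assign each demand point to its cheapest open site.
  N-α→B 5×4=20, N-β→B 16×8=128, N-γ→B 10×3=30, N-δ→B 8×10=80
  delivery cost 258, fixed 31 → total 289.
Compare {A, B}: delivery cost 258 + fixed 64 = 322.
Compare {A}: delivery cost 474 + fixed 33 = 507.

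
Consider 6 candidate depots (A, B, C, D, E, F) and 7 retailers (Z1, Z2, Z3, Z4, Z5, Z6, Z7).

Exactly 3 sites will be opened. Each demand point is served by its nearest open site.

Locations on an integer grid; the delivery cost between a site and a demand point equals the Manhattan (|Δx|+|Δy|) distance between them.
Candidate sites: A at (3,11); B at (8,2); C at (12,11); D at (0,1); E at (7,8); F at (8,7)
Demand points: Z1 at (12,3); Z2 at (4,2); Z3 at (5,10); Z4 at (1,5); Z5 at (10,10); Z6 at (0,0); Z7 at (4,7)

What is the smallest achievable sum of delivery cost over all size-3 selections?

Open {B, D, E}.
  Z1→B 5, Z2→B 4, Z3→E 4, Z4→D 5, Z5→E 5, Z6→D 1, Z7→E 4  ⇒ total 28.
Compare {A, C, D}: total 30.
Compare {B, D, F}: total 30.
No size-3 selection does better; minimum is 28.

28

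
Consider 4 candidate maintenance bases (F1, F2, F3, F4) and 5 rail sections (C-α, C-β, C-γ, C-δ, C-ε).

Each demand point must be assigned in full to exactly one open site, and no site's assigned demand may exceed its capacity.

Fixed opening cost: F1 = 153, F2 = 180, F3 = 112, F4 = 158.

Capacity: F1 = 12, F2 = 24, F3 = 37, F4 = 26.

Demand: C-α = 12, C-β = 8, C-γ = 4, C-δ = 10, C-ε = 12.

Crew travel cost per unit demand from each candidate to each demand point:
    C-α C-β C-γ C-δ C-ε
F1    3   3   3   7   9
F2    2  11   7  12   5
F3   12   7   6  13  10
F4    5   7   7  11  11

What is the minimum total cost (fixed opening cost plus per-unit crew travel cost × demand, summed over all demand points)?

586

Open {F2, F3}; cheapest assignment that respects the capacities:
  F2 (cap 24, load 24): C-α, C-ε — cost 12×2 + 12×5 = 84
  F3 (cap 37, load 22): C-β, C-γ, C-δ — cost 8×7 + 4×6 + 10×13 = 210
  Shipping 294, fixed 292 → total 586.
  Any other capacity-feasible assignment to {F2, F3} ships for at least 294.
Compare {F2, F4}: its best feasible assignment gives total 616.
Compare {F1, F3}: its best feasible assignment gives total 631.
Every other set of open sites that can feasibly serve all demand totals ≥ 616 even under its best assignment. Minimum: 586.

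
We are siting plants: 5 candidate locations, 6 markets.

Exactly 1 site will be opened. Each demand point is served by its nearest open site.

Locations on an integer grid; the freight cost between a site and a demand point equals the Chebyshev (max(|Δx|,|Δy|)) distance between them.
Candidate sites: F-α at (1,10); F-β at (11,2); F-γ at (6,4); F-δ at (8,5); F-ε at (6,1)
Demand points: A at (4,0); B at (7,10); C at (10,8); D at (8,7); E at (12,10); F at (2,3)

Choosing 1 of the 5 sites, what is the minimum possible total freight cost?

Open {F-δ}.
  A→F-δ 5, B→F-δ 5, C→F-δ 3, D→F-δ 2, E→F-δ 5, F→F-δ 6  ⇒ total 26.
Compare {F-γ}: total 27.
Compare {F-ε}: total 37.
No size-1 selection does better; minimum is 26.

26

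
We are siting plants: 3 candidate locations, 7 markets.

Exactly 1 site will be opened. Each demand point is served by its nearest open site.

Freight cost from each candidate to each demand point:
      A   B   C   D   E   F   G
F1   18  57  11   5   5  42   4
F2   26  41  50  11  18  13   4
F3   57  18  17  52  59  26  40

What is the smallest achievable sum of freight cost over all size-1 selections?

142

Open {F1}.
  A→F1 18, B→F1 57, C→F1 11, D→F1 5, E→F1 5, F→F1 42, G→F1 4  ⇒ total 142.
Compare {F2}: total 163.
Compare {F3}: total 269.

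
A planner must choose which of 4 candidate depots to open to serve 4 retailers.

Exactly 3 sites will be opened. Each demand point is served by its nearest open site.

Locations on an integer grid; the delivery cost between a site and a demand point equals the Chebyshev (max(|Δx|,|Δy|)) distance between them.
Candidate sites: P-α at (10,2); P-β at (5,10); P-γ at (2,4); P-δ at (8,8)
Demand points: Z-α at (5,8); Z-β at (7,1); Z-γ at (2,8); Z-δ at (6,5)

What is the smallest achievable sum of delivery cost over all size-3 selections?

11

Open {P-α, P-β, P-δ}.
  Z-α→P-β 2, Z-β→P-α 3, Z-γ→P-β 3, Z-δ→P-δ 3  ⇒ total 11.
Compare {P-α, P-β, P-γ}: total 12.
Compare {P-α, P-γ, P-δ}: total 13.
No size-3 selection does better; minimum is 11.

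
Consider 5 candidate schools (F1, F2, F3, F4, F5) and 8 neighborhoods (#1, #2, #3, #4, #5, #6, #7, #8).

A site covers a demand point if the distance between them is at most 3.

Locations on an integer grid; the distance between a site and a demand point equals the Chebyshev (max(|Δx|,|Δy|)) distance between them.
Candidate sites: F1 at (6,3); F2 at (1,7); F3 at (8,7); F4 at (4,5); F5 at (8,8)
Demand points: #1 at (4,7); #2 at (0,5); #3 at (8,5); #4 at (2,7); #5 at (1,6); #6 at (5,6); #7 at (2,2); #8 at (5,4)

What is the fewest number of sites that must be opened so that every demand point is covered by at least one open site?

3

Coverage sets (demand points within 3 of each site):
  F1: {#3, #6, #8}
  F2: {#1, #2, #4, #5}
  F3: {#3, #6, #8}
  F4: {#1, #4, #5, #6, #7, #8}
  F5: {#3, #6}
No 2 sites suffice: every size-2 union leaves at least one demand point uncovered.
But {F1, F2, F4} covers everything, so the minimum is 3.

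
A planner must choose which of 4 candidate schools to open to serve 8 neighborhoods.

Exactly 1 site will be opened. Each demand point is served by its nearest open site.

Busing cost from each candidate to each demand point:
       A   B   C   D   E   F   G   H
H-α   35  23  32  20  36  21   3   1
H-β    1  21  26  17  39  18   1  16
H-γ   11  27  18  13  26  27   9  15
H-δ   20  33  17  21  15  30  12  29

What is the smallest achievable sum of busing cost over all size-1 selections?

139

Open {H-β}.
  A→H-β 1, B→H-β 21, C→H-β 26, D→H-β 17, E→H-β 39, F→H-β 18, G→H-β 1, H→H-β 16  ⇒ total 139.
Compare {H-γ}: total 146.
Compare {H-α}: total 171.
No size-1 selection does better; minimum is 139.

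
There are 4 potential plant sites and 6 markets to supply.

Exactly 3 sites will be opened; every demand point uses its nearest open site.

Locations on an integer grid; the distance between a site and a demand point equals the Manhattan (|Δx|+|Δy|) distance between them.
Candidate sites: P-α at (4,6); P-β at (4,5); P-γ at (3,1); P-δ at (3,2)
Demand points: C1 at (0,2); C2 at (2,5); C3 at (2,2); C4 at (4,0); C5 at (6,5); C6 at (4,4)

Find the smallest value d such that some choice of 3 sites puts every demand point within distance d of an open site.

Open {P-α, P-β, P-δ}.
  Farthest demand point is C1 at distance 3 (to P-δ); all others are ≤ 3.
With {P-α, P-γ, P-δ} the worst case is 3.
With {P-β, P-γ, P-δ} the worst case is 3.
No size-3 selection achieves below 3.

3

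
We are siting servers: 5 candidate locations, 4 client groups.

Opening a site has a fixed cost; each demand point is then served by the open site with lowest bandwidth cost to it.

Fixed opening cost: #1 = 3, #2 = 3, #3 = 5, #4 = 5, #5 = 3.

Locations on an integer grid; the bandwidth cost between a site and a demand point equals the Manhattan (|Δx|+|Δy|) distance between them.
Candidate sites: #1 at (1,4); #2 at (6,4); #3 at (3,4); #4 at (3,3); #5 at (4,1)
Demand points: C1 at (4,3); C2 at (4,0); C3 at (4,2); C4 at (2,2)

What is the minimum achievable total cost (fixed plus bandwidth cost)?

10

Open {#5}: assign each demand point to its cheapest open site.
  C1→#5 2, C2→#5 1, C3→#5 1, C4→#5 3
  bandwidth cost 7, fixed 3 → total 10.
Compare {#1, #5}: bandwidth cost 7 + fixed 6 = 13.
Compare {#2, #5}: bandwidth cost 7 + fixed 6 = 13.
Compare {#4, #5}: bandwidth cost 5 + fixed 8 = 13.
All other subsets cost ≥ 13. Minimum total cost: 10.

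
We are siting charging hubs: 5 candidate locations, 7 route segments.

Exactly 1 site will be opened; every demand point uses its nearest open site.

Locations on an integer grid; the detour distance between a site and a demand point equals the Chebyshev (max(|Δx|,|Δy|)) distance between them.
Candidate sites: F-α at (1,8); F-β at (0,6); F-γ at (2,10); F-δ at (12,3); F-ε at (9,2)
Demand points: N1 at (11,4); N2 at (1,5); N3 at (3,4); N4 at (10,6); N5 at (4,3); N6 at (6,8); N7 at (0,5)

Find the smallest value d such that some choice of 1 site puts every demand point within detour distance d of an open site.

Open {F-γ}.
  Farthest demand point is N1 at detour distance 9 (to F-γ); all others are ≤ 9.
With {F-ε} the worst case is 9.
With {F-α} the worst case is 10.
No size-1 selection achieves below 9.

9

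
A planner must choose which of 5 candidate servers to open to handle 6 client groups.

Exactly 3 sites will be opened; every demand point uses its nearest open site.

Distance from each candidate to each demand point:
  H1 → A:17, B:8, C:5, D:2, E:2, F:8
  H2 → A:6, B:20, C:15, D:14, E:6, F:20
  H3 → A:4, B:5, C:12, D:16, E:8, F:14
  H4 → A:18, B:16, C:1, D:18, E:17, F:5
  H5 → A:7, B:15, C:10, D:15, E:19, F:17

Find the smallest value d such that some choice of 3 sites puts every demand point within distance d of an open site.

Open {H1, H3, H4}.
  Farthest demand point is B at distance 5 (to H3); all others are ≤ 5.
With {H1, H2, H3} the worst case is 8.
With {H1, H2, H4} the worst case is 8.
No size-3 selection achieves below 5.

5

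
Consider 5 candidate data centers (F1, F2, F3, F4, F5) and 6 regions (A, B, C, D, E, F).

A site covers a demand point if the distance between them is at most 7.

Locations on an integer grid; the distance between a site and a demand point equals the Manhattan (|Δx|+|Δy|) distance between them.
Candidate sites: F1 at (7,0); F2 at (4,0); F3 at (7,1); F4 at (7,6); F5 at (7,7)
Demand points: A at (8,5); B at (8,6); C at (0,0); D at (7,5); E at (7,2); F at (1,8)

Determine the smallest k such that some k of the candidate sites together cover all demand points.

2

Coverage sets (demand points within 7 of each site):
  F1: {A, B, C, D, E}
  F2: {C, E}
  F3: {A, B, D, E}
  F4: {A, B, D, E}
  F5: {A, B, D, E, F}
No single site covers all 6 demand points.
But {F1, F5} covers everything, so the minimum is 2.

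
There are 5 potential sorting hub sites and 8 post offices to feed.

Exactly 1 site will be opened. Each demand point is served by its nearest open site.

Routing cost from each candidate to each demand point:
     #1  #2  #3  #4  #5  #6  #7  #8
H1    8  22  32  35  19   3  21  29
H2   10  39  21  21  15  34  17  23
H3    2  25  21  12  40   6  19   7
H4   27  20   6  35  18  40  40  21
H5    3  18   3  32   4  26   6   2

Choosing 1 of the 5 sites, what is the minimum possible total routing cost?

94

Open {H5}.
  #1→H5 3, #2→H5 18, #3→H5 3, #4→H5 32, #5→H5 4, #6→H5 26, #7→H5 6, #8→H5 2  ⇒ total 94.
Compare {H3}: total 132.
Compare {H1}: total 169.
No size-1 selection does better; minimum is 94.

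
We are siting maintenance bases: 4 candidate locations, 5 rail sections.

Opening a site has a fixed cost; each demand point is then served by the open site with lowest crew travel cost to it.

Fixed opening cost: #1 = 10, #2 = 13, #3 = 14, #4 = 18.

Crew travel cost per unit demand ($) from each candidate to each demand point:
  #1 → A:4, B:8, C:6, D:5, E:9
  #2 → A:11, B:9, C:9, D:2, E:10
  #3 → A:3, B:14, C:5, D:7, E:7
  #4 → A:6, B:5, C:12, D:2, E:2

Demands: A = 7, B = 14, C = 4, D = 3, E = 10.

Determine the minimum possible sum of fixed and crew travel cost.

Open {#3, #4}: assign each demand point to its cheapest open site.
  A→#3 7×3=21, B→#4 14×5=70, C→#3 4×5=20, D→#4 3×2=6, E→#4 10×2=20
  crew travel cost 137, fixed 32 → total 169.
Compare {#1, #4}: crew travel cost 148 + fixed 28 = 176.
Compare {#1, #3, #4}: crew travel cost 137 + fixed 42 = 179.
Compare {#2, #3, #4}: crew travel cost 137 + fixed 45 = 182.
All other subsets cost ≥ 176. Minimum total cost: 169.

169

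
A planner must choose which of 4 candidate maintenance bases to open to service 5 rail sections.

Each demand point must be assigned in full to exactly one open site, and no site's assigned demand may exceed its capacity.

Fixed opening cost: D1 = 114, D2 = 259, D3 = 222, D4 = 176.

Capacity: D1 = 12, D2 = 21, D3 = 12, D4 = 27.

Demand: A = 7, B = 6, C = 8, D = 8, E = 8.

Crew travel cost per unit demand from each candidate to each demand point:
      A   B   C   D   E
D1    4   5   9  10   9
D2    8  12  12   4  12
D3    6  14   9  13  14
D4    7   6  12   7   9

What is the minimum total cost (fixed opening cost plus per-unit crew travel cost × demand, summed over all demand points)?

Open {D2, D4}; cheapest assignment that respects the capacities:
  D2 (cap 21, load 16): C, D — cost 8×12 + 8×4 = 128
  D4 (cap 27, load 21): A, B, E — cost 7×7 + 6×6 + 8×9 = 157
  Shipping 285, fixed 435 → total 720.
  Any other capacity-feasible assignment to {D2, D4} ships for at least 285.
Compare {D1, D3, D4}: its best feasible assignment gives total 776.
Compare {D1, D2, D4}: its best feasible assignment gives total 810.
Every other set of open sites that can feasibly serve all demand totals ≥ 776 even under its best assignment. Minimum: 720.

720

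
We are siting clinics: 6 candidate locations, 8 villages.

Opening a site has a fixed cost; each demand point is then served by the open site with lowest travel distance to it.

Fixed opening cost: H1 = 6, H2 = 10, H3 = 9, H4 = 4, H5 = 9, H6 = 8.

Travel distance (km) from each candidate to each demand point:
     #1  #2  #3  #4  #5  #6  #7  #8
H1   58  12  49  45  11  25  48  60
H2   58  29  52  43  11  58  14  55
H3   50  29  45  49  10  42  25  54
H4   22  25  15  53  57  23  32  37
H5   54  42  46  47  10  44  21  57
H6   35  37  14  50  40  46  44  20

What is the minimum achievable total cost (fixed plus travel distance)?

Open {H1, H2, H4, H6}: assign each demand point to its cheapest open site.
  #1→H4 22, #2→H1 12, #3→H6 14, #4→H2 43, #5→H1 11, #6→H4 23, #7→H2 14, #8→H6 20
  travel distance 159, fixed 28 → total 187.
Compare {H2, H4, H6}: travel distance 172 + fixed 22 = 194.
Compare {H1, H4, H5, H6}: travel distance 167 + fixed 27 = 194.
Compare {H1, H2, H3, H4, H6}: travel distance 158 + fixed 37 = 195.
All other subsets cost ≥ 194. Minimum total cost: 187.

187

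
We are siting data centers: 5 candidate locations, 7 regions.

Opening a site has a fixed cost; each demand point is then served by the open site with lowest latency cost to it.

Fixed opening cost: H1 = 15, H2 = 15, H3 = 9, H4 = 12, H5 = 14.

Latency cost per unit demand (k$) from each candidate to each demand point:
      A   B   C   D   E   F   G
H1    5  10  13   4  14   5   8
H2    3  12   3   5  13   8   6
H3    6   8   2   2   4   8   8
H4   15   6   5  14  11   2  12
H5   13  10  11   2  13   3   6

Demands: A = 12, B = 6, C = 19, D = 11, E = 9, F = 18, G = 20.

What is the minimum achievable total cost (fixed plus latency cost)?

Open {H2, H3, H4}: assign each demand point to its cheapest open site.
  A→H2 12×3=36, B→H4 6×6=36, C→H3 19×2=38, D→H3 11×2=22, E→H3 9×4=36, F→H4 18×2=36, G→H2 20×6=120
  latency cost 324, fixed 36 → total 360.
Compare {H2, H3, H4, H5}: latency cost 324 + fixed 50 = 374.
Compare {H1, H2, H3, H4}: latency cost 324 + fixed 51 = 375.
Compare {H1, H2, H3, H4, H5}: latency cost 324 + fixed 65 = 389.
All other subsets cost ≥ 374. Minimum total cost: 360.

360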